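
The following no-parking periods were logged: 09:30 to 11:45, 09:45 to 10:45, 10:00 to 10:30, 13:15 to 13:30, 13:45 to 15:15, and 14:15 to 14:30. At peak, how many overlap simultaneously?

At 10:00, 3 of the intervals are simultaneously active.
No point has more.

3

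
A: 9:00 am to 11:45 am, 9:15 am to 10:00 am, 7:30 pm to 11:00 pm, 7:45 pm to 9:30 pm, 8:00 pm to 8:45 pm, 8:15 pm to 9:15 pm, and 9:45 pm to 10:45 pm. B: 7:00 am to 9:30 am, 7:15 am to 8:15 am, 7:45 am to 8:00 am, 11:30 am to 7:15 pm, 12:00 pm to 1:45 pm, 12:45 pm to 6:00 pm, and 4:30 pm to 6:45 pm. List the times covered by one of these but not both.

7:00 am-9:00 am, 9:30 am-11:30 am, 11:45 am-7:15 pm, 7:30 pm-11:00 pm

First set merges to 9:00 am-11:45 am, 7:30 pm-11:00 pm.
Second set merges to 7:00 am-9:30 am, 11:30 am-7:15 pm.
A \ B = 9:30 am-11:30 am, 7:30 pm-11:00 pm.
B \ A = 7:00 am-9:00 am, 11:45 am-7:15 pm.
Union of the two gives the symmetric difference.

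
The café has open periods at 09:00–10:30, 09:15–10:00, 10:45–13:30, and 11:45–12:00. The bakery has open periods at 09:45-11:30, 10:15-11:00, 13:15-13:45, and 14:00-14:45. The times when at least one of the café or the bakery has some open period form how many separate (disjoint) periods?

2

A, merged: 09:00–10:30, 10:45–13:30.
B, merged: 09:45–11:30, 13:15–13:45, 14:00–14:45.
A ∪ B = 09:00–13:45, 14:00–14:45.
That is 2 disjoint pieces.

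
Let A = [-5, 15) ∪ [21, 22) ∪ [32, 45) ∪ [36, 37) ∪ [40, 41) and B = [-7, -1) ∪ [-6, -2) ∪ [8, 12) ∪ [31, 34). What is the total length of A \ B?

Merge the first list: [-5, 15), [21, 22), [32, 45).
Merge the second list: [-7, -1), [8, 12), [31, 34).
A \ B = [-1, 8), [12, 15), [21, 22), [34, 45).
Total: 9 + 3 + 1 + 11 = 24.

24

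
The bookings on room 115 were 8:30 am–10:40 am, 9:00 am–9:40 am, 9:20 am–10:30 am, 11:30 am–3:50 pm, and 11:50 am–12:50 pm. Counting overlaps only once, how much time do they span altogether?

6 h 30 min

Merged: 8:30 am-10:40 am, 11:30 am-3:50 pm.
Lengths: 2 h 10 min + 4 h 20 min = 6 h 30 min.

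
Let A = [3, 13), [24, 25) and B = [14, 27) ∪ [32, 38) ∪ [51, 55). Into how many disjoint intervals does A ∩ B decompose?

1

A ∩ B = [24, 25).
That is 1 disjoint piece.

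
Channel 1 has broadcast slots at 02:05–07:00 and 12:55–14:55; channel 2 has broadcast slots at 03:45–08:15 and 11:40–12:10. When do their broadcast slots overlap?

03:45-07:00

02:05-07:00 overlaps B on 03:45-07:00.
12:55-14:55 falls entirely outside B.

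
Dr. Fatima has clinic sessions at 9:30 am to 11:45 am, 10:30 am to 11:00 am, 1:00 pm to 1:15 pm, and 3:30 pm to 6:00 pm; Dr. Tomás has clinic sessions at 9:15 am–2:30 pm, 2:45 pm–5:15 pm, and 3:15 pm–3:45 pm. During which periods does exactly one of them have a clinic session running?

First set merges to 9:30 am–11:45 am, 1:00 pm–1:15 pm, 3:30 pm–6:00 pm.
Second set merges to 9:15 am–2:30 pm, 2:45 pm–5:15 pm.
Only in the first: 5:15 pm–6:00 pm.
Only in the second: 9:15 am–9:30 am, 11:45 am–1:00 pm, 1:15 pm–2:30 pm, 2:45 pm–3:30 pm.
Together these are the periods covered by exactly one.

9:15 am–9:30 am, 11:45 am–1:00 pm, 1:15 pm–2:30 pm, 2:45 pm–3:30 pm, 5:15 pm–6:00 pm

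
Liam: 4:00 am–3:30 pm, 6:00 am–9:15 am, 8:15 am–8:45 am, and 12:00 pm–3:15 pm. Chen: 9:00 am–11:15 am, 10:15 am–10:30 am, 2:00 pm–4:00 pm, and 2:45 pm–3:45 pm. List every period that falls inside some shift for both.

A, merged: 4:00 am–3:30 pm.
B, merged: 9:00 am–11:15 am, 2:00 pm–4:00 pm.
4:00 am–3:30 pm ∩ B → 9:00 am–11:15 am, 2:00 pm–3:30 pm.

9:00 am–11:15 am, 2:00 pm–3:30 pm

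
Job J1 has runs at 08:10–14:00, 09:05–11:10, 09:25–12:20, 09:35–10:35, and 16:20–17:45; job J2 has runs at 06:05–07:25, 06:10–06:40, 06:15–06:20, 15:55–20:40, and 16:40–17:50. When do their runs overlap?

A, merged: 08:10–14:00, 16:20–17:45.
B, merged: 06:05–07:25, 15:55–20:40.
08:10–14:00: no overlap with the second set.
16:20–17:45 meets the second set on 16:20–17:45.

16:20–17:45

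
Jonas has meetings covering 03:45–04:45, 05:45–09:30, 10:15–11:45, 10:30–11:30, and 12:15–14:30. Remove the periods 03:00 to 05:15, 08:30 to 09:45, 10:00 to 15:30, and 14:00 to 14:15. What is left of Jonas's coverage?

05:45–08:30

A, merged: 03:45–04:45, 05:45–09:30, 10:15–11:45, 12:15–14:30.
B, merged: 03:00–05:15, 08:30–09:45, 10:00–15:30.
03:45–04:45: entirely removed.
05:45–09:30 \ B = 05:45–08:30.
10:15–11:45: entirely removed.
12:15–14:30: entirely removed.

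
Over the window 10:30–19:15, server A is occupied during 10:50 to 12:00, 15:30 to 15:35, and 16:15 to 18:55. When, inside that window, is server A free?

The merged coverage is 10:50–12:00, 15:30–15:35, 16:15–18:55.
Uncovered inside 10:30–19:15: 10:30–10:50, 12:00–15:30, 15:35–16:15, 18:55–19:15.

10:30–10:50, 12:00–15:30, 15:35–16:15, 18:55–19:15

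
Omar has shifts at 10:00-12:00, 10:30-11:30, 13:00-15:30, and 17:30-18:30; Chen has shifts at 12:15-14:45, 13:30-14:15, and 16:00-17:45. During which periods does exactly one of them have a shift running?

First set merges to 10:00–12:00, 13:00–15:30, 17:30–18:30.
Second set merges to 12:15–14:45, 16:00–17:45.
A \ B = 10:00–12:00, 14:45–15:30, 17:45–18:30.
B \ A = 12:15–13:00, 16:00–17:30.
Union of the two gives the symmetric difference.

10:00–12:00, 12:15–13:00, 14:45–15:30, 16:00–17:30, 17:45–18:30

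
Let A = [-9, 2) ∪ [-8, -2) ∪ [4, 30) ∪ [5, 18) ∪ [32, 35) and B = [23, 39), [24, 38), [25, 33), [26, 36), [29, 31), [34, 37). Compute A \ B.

[-9, 2) ∪ [4, 23)

A, merged: [-9, 2), [4, 30), [32, 35).
B, merged: [23, 39).
[-9, 2) is untouched.
[4, 30) with B removed leaves [4, 23).
[32, 35) lies entirely inside B → drops out.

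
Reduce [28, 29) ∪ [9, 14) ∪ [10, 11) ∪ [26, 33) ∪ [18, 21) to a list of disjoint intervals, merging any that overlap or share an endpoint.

[9, 14) ∪ [18, 21) ∪ [26, 33)

Sort by start: [9, 14), [10, 11), [18, 21), [26, 33), [28, 29).
[10, 11) overlaps/touches [9, 14) → extend to [9, 14).
[18, 21) is disjoint → start new block.
[26, 33) is disjoint → start new block.
[28, 29) overlaps/touches [26, 33) → extend to [26, 33).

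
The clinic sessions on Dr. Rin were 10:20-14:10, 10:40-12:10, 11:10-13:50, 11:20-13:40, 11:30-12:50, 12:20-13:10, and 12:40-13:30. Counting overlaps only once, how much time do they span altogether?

3 h 50 min

Merged: 10:20–14:10.
Length: 3 h 50 min.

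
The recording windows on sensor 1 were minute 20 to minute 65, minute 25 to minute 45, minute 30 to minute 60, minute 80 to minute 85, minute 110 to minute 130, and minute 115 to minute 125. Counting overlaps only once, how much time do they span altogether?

Merged: minute 20 to minute 65, minute 80 to minute 85, minute 110 to minute 130.
Lengths: 45 minutes + 5 minutes + 20 minutes = 70 minutes.

70 minutes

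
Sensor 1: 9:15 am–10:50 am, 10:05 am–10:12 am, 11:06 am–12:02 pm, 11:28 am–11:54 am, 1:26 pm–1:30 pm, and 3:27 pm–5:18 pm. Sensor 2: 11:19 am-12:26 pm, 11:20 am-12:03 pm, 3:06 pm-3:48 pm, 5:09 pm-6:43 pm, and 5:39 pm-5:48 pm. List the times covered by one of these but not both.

Merge the first list: 9:15 am–10:50 am, 11:06 am–12:02 pm, 1:26 pm–1:30 pm, 3:27 pm–5:18 pm.
Merge the second list: 11:19 am–12:26 pm, 3:06 pm–3:48 pm, 5:09 pm–6:43 pm.
Only in the first: 9:15 am–10:50 am, 11:06 am–11:19 am, 1:26 pm–1:30 pm, 3:48 pm–5:09 pm.
Only in the second: 12:02 pm–12:26 pm, 3:06 pm–3:27 pm, 5:18 pm–6:43 pm.
Together these are the periods covered by exactly one.

9:15 am–10:50 am, 11:06 am–11:19 am, 12:02 pm–12:26 pm, 1:26 pm–1:30 pm, 3:06 pm–3:27 pm, 3:48 pm–5:09 pm, 5:18 pm–6:43 pm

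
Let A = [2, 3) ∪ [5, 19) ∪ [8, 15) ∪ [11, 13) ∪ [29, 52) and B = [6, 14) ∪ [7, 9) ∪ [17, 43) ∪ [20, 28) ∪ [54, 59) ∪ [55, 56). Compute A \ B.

Merge the first list: [2, 3), [5, 19), [29, 52).
Merge the second list: [6, 14), [17, 43), [54, 59).
[2, 3): no B overlap → unchanged.
[5, 19) minus B → [5, 6), [14, 17).
[29, 52) minus B → [43, 52).

[2, 3) ∪ [5, 6) ∪ [14, 17) ∪ [43, 52)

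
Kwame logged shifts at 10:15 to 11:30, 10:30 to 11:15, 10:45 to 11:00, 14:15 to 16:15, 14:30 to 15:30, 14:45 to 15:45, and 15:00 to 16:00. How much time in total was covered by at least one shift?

Merged: 10:15–11:30, 14:15–16:15.
Lengths: 1 h 15 min + 2 h = 3 h 15 min.

3 h 15 min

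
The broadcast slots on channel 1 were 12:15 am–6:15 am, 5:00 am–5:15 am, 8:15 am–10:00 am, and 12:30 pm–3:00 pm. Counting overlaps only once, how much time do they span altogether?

Merged: 12:15 am–6:15 am, 8:15 am–10:00 am, 12:30 pm–3:00 pm.
Lengths: 6 h + 1 h 45 min + 2 h 30 min = 10 h 15 min.

10 h 15 min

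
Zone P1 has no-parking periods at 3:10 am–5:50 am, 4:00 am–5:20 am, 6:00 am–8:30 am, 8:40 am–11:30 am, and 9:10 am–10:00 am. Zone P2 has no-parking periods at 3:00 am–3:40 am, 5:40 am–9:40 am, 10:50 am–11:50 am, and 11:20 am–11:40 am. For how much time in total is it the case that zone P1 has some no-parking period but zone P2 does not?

3 h 10 min

A, merged: 3:10 am-5:50 am, 6:00 am-8:30 am, 8:40 am-11:30 am.
B, merged: 3:00 am-3:40 am, 5:40 am-9:40 am, 10:50 am-11:50 am.
A \ B = 3:40 am-5:40 am, 9:40 am-10:50 am.
Total: 2 h + 1 h 10 min = 3 h 10 min.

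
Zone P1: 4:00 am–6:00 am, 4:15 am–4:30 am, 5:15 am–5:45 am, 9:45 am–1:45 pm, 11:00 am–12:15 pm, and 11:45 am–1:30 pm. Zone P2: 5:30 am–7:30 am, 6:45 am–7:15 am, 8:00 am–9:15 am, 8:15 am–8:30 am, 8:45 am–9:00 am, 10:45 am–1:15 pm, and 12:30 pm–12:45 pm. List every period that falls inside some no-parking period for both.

First set merges to 4:00 am-6:00 am, 9:45 am-1:45 pm.
Second set merges to 5:30 am-7:30 am, 8:00 am-9:15 am, 10:45 am-1:15 pm.
4:00 am-6:00 am meets the second set on 5:30 am-6:00 am.
9:45 am-1:45 pm meets the second set on 10:45 am-1:15 pm.

5:30 am-6:00 am, 10:45 am-1:15 pm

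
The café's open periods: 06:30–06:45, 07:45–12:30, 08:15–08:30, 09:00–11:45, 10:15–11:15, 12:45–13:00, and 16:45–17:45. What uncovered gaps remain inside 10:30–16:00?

Covered (merged): 06:30-06:45, 07:45-12:30, 12:45-13:00, 16:45-17:45.
Gaps within 10:30-16:00: 12:30-12:45, 13:00-16:00.

12:30-12:45, 13:00-16:00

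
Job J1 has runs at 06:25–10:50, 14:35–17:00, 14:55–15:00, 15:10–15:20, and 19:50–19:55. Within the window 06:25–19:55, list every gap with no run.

10:50–14:35, 17:00–19:50

Covered (merged): 06:25–10:50, 14:35–17:00, 19:50–19:55.
Gaps within 06:25–19:55: 10:50–14:35, 17:00–19:50.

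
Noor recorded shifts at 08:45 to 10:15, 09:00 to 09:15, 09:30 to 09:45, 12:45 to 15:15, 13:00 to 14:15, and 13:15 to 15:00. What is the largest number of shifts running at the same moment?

At 13:15, 3 of the intervals are simultaneously active.
No point has more.

3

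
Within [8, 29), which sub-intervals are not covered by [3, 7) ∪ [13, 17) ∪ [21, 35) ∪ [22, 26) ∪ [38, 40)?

[8, 13) ∪ [17, 21)

After merging, the occupied span is [3, 7), [13, 17), [21, 35), [38, 40).
Uncovered inside [8, 29): [8, 13), [17, 21).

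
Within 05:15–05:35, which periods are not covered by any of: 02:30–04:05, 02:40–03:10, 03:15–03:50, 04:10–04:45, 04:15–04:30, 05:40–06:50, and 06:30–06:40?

The merged coverage is 02:30-04:05, 04:10-04:45, 05:40-06:50.
Uncovered inside 05:15-05:35: 05:15-05:35.

05:15-05:35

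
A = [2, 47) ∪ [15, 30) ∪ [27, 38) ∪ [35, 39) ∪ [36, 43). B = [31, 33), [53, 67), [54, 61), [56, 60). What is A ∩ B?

[31, 33)

First set merges to [2, 47).
Second set merges to [31, 33), [53, 67).
[2, 47) overlaps B on [31, 33).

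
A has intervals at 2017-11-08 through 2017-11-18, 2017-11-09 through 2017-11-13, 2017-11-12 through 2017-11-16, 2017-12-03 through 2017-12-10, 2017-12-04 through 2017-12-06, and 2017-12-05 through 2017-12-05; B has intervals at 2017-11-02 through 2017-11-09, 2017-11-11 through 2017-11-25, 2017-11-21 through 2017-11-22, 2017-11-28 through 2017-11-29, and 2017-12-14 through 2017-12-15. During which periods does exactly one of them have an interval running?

First set merges to 2017-11-08 through 2017-11-18, 2017-12-03 through 2017-12-10.
Second set merges to 2017-11-02 through 2017-11-09, 2017-11-11 through 2017-11-25, 2017-11-28 through 2017-11-29, 2017-12-14 through 2017-12-15.
A but not B: 2017-11-10 through 2017-11-10, 2017-12-03 through 2017-12-10.
B but not A: 2017-11-02 through 2017-11-07, 2017-11-19 through 2017-11-25, 2017-11-28 through 2017-11-29, 2017-12-14 through 2017-12-15.
Combining gives A △ B.

2017-11-02 through 2017-11-07, 2017-11-10 through 2017-11-10, 2017-11-19 through 2017-11-25, 2017-11-28 through 2017-11-29, 2017-12-03 through 2017-12-10, 2017-12-14 through 2017-12-15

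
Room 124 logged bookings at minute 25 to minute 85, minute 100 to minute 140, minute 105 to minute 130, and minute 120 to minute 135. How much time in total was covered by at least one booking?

Merged: minute 25 to minute 85, minute 100 to minute 140.
Lengths: 60 minutes + 40 minutes = 100 minutes.

100 minutes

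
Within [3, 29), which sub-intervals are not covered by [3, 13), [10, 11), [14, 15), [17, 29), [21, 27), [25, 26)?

Covered (merged): [3, 13), [14, 15), [17, 29).
Uncovered inside [3, 29): [13, 14), [15, 17).

[13, 14) ∪ [15, 17)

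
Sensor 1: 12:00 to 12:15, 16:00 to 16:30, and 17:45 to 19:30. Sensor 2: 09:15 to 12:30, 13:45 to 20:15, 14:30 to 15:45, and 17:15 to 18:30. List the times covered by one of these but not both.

B, merged: 09:15-12:30, 13:45-20:15.
A but not B: none.
B but not A: 09:15-12:00, 12:15-12:30, 13:45-16:00, 16:30-17:45, 19:30-20:15.
Combining gives A △ B.

09:15-12:00, 12:15-12:30, 13:45-16:00, 16:30-17:45, 19:30-20:15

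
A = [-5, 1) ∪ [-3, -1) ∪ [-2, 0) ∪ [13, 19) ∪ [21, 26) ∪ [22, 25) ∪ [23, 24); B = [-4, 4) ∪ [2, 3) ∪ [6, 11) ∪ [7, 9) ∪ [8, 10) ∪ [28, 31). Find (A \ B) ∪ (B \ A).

A, merged: [-5, 1), [13, 19), [21, 26).
B, merged: [-4, 4), [6, 11), [28, 31).
A but not B: [-5, -4), [13, 19), [21, 26).
B but not A: [1, 4), [6, 11), [28, 31).
Combining gives A △ B.

[-5, -4) ∪ [1, 4) ∪ [6, 11) ∪ [13, 19) ∪ [21, 26) ∪ [28, 31)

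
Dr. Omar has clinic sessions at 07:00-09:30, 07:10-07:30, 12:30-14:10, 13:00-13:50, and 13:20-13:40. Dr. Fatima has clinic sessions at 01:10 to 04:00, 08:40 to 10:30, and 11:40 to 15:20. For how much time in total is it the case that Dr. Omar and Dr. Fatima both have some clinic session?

A, merged: 07:00–09:30, 12:30–14:10.
A ∩ B = 08:40–09:30, 12:30–14:10.
Total: 50 min + 1 h 40 min = 2 h 30 min.

2 h 30 min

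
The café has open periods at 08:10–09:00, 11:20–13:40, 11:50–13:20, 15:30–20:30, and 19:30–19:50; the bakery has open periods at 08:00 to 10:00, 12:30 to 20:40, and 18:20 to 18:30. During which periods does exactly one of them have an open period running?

08:00–08:10, 09:00–10:00, 11:20–12:30, 13:40–15:30, 20:30–20:40

First set merges to 08:10–09:00, 11:20–13:40, 15:30–20:30.
Second set merges to 08:00–10:00, 12:30–20:40.
A \ B = 11:20–12:30.
B \ A = 08:00–08:10, 09:00–10:00, 13:40–15:30, 20:30–20:40.
Union of the two gives the symmetric difference.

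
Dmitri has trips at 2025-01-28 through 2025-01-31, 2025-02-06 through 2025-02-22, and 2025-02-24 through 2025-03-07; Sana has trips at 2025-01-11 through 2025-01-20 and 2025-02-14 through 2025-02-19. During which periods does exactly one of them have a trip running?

2025-01-11 through 2025-01-20, 2025-01-28 through 2025-01-31, 2025-02-06 through 2025-02-13, 2025-02-20 through 2025-02-22, 2025-02-24 through 2025-03-07

A but not B: 2025-01-28 through 2025-01-31, 2025-02-06 through 2025-02-13, 2025-02-20 through 2025-02-22, 2025-02-24 through 2025-03-07.
B but not A: 2025-01-11 through 2025-01-20.
Combining gives A △ B.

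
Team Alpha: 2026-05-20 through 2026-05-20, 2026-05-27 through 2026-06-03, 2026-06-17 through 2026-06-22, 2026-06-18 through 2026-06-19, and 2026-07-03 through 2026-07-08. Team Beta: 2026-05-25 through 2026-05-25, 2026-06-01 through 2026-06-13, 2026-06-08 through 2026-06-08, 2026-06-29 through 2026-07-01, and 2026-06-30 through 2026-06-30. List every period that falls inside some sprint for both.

A, merged: 2026-05-20 through 2026-05-20, 2026-05-27 through 2026-06-03, 2026-06-17 through 2026-06-22, 2026-07-03 through 2026-07-08.
B, merged: 2026-05-25 through 2026-05-25, 2026-06-01 through 2026-06-13, 2026-06-29 through 2026-07-01.
2026-05-20 through 2026-05-20 meets no B interval.
2026-05-27 through 2026-06-03 ∩ B → 2026-06-01 through 2026-06-03.
2026-06-17 through 2026-06-22 meets no B interval.
2026-07-03 through 2026-07-08 meets no B interval.

2026-06-01 through 2026-06-03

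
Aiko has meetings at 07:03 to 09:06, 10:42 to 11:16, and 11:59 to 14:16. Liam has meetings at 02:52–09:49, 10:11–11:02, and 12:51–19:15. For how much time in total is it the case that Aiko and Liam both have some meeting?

3 h 48 min

A ∩ B = 07:03–09:06, 10:42–11:02, 12:51–14:16.
Total: 2 h 3 min + 20 min + 1 h 25 min = 3 h 48 min.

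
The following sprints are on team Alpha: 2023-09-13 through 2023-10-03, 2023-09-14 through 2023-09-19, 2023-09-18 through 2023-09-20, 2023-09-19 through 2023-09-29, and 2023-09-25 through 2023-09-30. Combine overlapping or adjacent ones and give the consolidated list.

2023-09-13 through 2023-10-03

2023-09-14 through 2023-09-19 overlaps/touches 2023-09-13 through 2023-10-03 → extend to 2023-09-13 through 2023-10-03.
2023-09-18 through 2023-09-20 overlaps/touches 2023-09-13 through 2023-10-03 → extend to 2023-09-13 through 2023-10-03.
2023-09-19 through 2023-09-29 overlaps/touches 2023-09-13 through 2023-10-03 → extend to 2023-09-13 through 2023-10-03.
2023-09-25 through 2023-09-30 overlaps/touches 2023-09-13 through 2023-10-03 → extend to 2023-09-13 through 2023-10-03.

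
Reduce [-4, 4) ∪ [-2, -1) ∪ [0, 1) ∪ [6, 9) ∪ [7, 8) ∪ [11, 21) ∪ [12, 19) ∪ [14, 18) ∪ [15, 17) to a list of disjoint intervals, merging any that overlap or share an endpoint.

[-4, 4) ∪ [6, 9) ∪ [11, 21)

[-2, -1) overlaps/touches [-4, 4) → extend to [-4, 4).
[0, 1) overlaps/touches [-4, 4) → extend to [-4, 4).
[6, 9) is disjoint → start new block.
[7, 8) overlaps/touches [6, 9) → extend to [6, 9).
[11, 21) is disjoint → start new block.
[12, 19) overlaps/touches [11, 21) → extend to [11, 21).
[14, 18) overlaps/touches [11, 21) → extend to [11, 21).
[15, 17) overlaps/touches [11, 21) → extend to [11, 21).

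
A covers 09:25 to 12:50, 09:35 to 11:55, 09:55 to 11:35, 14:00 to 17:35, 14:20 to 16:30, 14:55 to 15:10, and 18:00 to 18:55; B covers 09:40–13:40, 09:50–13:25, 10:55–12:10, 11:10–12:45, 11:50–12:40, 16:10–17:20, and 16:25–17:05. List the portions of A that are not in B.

First set merges to 09:25-12:50, 14:00-17:35, 18:00-18:55.
Second set merges to 09:40-13:40, 16:10-17:20.
09:25-12:50 with B removed leaves 09:25-09:40.
14:00-17:35 with B removed leaves 14:00-16:10, 17:20-17:35.
18:00-18:55 is untouched.

09:25-09:40, 14:00-16:10, 17:20-17:35, 18:00-18:55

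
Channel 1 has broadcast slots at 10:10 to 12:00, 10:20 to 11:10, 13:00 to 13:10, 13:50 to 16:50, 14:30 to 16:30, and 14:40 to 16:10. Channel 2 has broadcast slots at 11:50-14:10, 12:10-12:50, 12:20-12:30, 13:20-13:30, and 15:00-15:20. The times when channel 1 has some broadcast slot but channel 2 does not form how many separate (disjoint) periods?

3

A, merged: 10:10-12:00, 13:00-13:10, 13:50-16:50.
B, merged: 11:50-14:10, 15:00-15:20.
A \ B = 10:10-11:50, 14:10-15:00, 15:20-16:50.
That is 3 disjoint pieces.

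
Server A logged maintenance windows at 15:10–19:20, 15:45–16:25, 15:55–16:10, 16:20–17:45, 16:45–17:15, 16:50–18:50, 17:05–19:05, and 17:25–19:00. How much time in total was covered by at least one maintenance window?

Merged: 15:10–19:20.
Length: 4 h 10 min.

4 h 10 min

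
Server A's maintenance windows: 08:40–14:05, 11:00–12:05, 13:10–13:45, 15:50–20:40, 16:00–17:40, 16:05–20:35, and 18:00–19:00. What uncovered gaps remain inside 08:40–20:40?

14:05-15:50

Covered (merged): 08:40-14:05, 15:50-20:40.
Complement within 08:40-20:40: 14:05-15:50.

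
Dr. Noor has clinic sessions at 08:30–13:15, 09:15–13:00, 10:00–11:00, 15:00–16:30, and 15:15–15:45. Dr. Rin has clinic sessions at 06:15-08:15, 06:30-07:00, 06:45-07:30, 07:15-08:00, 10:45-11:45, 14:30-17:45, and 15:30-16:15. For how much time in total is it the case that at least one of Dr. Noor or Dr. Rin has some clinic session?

10 h

Merge the first list: 08:30–13:15, 15:00–16:30.
Merge the second list: 06:15–08:15, 10:45–11:45, 14:30–17:45.
A ∪ B = 06:15–08:15, 08:30–13:15, 14:30–17:45.
Total: 2 h + 4 h 45 min + 3 h 15 min = 10 h.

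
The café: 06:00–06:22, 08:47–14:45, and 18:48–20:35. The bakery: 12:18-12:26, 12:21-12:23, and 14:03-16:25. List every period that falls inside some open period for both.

Second set merges to 12:18-12:26, 14:03-16:25.
06:00-06:22 meets no B interval.
08:47-14:45 ∩ B → 12:18-12:26, 14:03-14:45.
18:48-20:35 meets no B interval.

12:18-12:26, 14:03-14:45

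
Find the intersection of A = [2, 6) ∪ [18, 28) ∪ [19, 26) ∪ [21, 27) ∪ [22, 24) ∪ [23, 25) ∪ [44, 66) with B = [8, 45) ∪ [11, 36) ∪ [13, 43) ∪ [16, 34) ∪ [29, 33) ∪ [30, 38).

[18, 28) ∪ [44, 45)

A, merged: [2, 6), [18, 28), [44, 66).
B, merged: [8, 45).
[2, 6) falls entirely outside B.
[18, 28) overlaps B on [18, 28).
[44, 66) overlaps B on [44, 45).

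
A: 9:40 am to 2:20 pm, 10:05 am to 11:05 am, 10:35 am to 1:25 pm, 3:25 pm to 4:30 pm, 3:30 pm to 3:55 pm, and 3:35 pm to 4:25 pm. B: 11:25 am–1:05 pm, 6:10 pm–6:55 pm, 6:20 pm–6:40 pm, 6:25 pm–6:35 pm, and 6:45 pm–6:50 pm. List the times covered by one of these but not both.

A, merged: 9:40 am–2:20 pm, 3:25 pm–4:30 pm.
B, merged: 11:25 am–1:05 pm, 6:10 pm–6:55 pm.
A but not B: 9:40 am–11:25 am, 1:05 pm–2:20 pm, 3:25 pm–4:30 pm.
B but not A: 6:10 pm–6:55 pm.
Combining gives A △ B.

9:40 am–11:25 am, 1:05 pm–2:20 pm, 3:25 pm–4:30 pm, 6:10 pm–6:55 pm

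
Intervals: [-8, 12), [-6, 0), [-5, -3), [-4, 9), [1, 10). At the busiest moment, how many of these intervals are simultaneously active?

4

Sweep endpoints in order; track running count of active intervals.
Peak of 4 reached at -4.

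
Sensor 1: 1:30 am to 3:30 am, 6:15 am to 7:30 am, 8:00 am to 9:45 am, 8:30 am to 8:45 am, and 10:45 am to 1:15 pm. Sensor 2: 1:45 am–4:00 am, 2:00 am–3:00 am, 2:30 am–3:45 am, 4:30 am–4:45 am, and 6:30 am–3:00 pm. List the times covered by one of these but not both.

1:30 am-1:45 am, 3:30 am-4:00 am, 4:30 am-4:45 am, 6:15 am-6:30 am, 7:30 am-8:00 am, 9:45 am-10:45 am, 1:15 pm-3:00 pm

A, merged: 1:30 am-3:30 am, 6:15 am-7:30 am, 8:00 am-9:45 am, 10:45 am-1:15 pm.
B, merged: 1:45 am-4:00 am, 4:30 am-4:45 am, 6:30 am-3:00 pm.
A \ B = 1:30 am-1:45 am, 6:15 am-6:30 am.
B \ A = 3:30 am-4:00 am, 4:30 am-4:45 am, 7:30 am-8:00 am, 9:45 am-10:45 am, 1:15 pm-3:00 pm.
Union of the two gives the symmetric difference.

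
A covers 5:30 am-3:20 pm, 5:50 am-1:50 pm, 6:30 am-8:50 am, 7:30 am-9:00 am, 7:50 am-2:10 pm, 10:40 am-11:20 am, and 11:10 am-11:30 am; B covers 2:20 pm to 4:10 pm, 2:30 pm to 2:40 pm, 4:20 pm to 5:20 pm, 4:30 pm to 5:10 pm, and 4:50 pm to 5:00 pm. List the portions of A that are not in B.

5:30 am–2:20 pm

First set merges to 5:30 am–3:20 pm.
Second set merges to 2:20 pm–4:10 pm, 4:20 pm–5:20 pm.
5:30 am–3:20 pm \ B = 5:30 am–2:20 pm.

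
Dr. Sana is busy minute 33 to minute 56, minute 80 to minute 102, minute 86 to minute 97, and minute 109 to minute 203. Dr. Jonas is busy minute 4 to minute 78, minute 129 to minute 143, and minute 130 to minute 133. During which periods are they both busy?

Merge the first list: minute 33 to minute 56, minute 80 to minute 102, minute 109 to minute 203.
Merge the second list: minute 4 to minute 78, minute 129 to minute 143.
minute 33 to minute 56 ∩ B → minute 33 to minute 56.
minute 80 to minute 102 meets no B interval.
minute 109 to minute 203 ∩ B → minute 129 to minute 143.

minute 33 to minute 56, minute 129 to minute 143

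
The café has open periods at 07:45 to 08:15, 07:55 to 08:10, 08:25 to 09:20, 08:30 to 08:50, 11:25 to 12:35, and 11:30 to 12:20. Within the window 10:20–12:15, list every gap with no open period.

After merging, the occupied span is 07:45–08:15, 08:25–09:20, 11:25–12:35.
Complement within 10:20–12:15: 10:20–11:25.

10:20–11:25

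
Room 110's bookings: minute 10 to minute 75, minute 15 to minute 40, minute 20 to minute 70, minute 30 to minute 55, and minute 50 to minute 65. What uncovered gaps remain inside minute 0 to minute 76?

The merged coverage is minute 10 to minute 75.
Uncovered inside minute 0 to minute 76: minute 0 to minute 10, minute 75 to minute 76.

minute 0 to minute 10, minute 75 to minute 76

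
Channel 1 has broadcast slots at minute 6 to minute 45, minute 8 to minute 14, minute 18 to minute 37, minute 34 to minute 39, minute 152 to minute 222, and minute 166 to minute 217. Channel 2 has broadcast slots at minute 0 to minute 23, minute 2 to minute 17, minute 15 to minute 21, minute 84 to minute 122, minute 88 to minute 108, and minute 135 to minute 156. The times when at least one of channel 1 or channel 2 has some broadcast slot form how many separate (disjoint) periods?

A, merged: minute 6 to minute 45, minute 152 to minute 222.
B, merged: minute 0 to minute 23, minute 84 to minute 122, minute 135 to minute 156.
A ∪ B = minute 0 to minute 45, minute 84 to minute 122, minute 135 to minute 222.
That is 3 disjoint pieces.

3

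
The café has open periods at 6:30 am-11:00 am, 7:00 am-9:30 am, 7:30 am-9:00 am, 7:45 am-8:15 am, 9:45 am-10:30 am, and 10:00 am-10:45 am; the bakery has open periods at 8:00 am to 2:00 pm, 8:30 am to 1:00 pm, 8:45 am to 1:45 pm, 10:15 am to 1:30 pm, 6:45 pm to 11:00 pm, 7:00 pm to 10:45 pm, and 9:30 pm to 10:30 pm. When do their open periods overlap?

8:00 am–11:00 am

Merge the first list: 6:30 am–11:00 am.
Merge the second list: 8:00 am–2:00 pm, 6:45 pm–11:00 pm.
6:30 am–11:00 am meets the second set on 8:00 am–11:00 am.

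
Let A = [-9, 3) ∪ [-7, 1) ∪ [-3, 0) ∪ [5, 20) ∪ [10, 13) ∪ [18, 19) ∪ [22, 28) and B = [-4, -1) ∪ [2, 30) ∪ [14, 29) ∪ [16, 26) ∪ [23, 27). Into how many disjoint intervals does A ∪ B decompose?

1

Merge the first list: [-9, 3), [5, 20), [22, 28).
Merge the second list: [-4, -1), [2, 30).
A ∪ B = [-9, 30).
That is 1 disjoint piece.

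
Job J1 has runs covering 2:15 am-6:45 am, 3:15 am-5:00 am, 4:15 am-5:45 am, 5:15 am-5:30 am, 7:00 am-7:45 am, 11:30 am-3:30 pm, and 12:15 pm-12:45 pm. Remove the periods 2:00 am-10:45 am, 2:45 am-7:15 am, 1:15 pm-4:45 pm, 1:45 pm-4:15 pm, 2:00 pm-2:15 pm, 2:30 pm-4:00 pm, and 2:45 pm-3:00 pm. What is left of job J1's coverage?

11:30 am–1:15 pm

First set merges to 2:15 am–6:45 am, 7:00 am–7:45 am, 11:30 am–3:30 pm.
Second set merges to 2:00 am–10:45 am, 1:15 pm–4:45 pm.
2:15 am–6:45 am lies entirely inside B → drops out.
7:00 am–7:45 am lies entirely inside B → drops out.
11:30 am–3:30 pm with B removed leaves 11:30 am–1:15 pm.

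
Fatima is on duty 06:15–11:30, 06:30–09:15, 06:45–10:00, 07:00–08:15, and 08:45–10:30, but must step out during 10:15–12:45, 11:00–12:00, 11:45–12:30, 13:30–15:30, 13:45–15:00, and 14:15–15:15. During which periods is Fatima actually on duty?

First set merges to 06:15-11:30.
Second set merges to 10:15-12:45, 13:30-15:30.
06:15-11:30 with B removed leaves 06:15-10:15.

06:15-10:15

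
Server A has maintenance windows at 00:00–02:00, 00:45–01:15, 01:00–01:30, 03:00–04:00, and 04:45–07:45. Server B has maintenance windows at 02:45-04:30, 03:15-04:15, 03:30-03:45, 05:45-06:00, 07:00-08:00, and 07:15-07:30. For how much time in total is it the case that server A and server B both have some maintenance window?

A, merged: 00:00-02:00, 03:00-04:00, 04:45-07:45.
B, merged: 02:45-04:30, 05:45-06:00, 07:00-08:00.
A ∩ B = 03:00-04:00, 05:45-06:00, 07:00-07:45.
Total: 1 h + 15 min + 45 min = 2 h.

2 h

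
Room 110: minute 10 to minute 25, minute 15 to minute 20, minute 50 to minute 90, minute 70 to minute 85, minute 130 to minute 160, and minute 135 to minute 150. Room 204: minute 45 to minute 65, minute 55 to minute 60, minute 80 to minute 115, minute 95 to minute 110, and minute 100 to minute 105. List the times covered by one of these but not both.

minute 10 to minute 25, minute 45 to minute 50, minute 65 to minute 80, minute 90 to minute 115, minute 130 to minute 160

First set merges to minute 10 to minute 25, minute 50 to minute 90, minute 130 to minute 160.
Second set merges to minute 45 to minute 65, minute 80 to minute 115.
A but not B: minute 10 to minute 25, minute 65 to minute 80, minute 130 to minute 160.
B but not A: minute 45 to minute 50, minute 90 to minute 115.
Combining gives A △ B.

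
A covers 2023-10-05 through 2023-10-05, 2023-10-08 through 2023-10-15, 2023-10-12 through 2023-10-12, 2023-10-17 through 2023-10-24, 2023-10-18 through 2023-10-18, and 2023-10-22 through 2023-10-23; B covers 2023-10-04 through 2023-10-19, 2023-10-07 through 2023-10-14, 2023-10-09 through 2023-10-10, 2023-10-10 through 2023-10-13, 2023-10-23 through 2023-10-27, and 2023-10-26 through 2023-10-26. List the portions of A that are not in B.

First set merges to 2023-10-05 through 2023-10-05, 2023-10-08 through 2023-10-15, 2023-10-17 through 2023-10-24.
Second set merges to 2023-10-04 through 2023-10-19, 2023-10-23 through 2023-10-27.
2023-10-05 through 2023-10-05: fully covered by B → removed.
2023-10-08 through 2023-10-15: fully covered by B → removed.
2023-10-17 through 2023-10-24 minus B → 2023-10-20 through 2023-10-22.

2023-10-20 through 2023-10-22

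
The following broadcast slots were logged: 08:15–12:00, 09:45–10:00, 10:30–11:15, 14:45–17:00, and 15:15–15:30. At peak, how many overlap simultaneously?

Walk the sorted start/end points keeping a running depth.
The depth first hits 2 at 09:45.

2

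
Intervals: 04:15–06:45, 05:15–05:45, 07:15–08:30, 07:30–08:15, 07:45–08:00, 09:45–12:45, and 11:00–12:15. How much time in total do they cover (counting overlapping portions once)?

Merged: 04:15–06:45, 07:15–08:30, 09:45–12:45.
Lengths: 2 h 30 min + 1 h 15 min + 3 h = 6 h 45 min.

6 h 45 min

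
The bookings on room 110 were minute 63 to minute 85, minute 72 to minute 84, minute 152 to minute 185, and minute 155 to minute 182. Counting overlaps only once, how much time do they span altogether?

Merged: minute 63 to minute 85, minute 152 to minute 185.
Lengths: 22 minutes + 33 minutes = 55 minutes.

55 minutes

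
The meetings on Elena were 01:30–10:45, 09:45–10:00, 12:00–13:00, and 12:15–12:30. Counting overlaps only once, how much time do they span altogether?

Merged: 01:30-10:45, 12:00-13:00.
Lengths: 9 h 15 min + 1 h = 10 h 15 min.

10 h 15 min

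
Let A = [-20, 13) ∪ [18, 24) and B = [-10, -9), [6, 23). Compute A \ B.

[-20, 13) minus B → [-20, -10), [-9, 6).
[18, 24) minus B → [23, 24).

[-20, -10) ∪ [-9, 6) ∪ [23, 24)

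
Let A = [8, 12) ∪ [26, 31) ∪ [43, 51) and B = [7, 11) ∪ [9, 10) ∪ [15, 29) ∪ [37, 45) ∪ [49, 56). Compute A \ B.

[11, 12) ∪ [29, 31) ∪ [45, 49)

Merge the second list: [7, 11), [15, 29), [37, 45), [49, 56).
[8, 12) minus B → [11, 12).
[26, 31) minus B → [29, 31).
[43, 51) minus B → [45, 49).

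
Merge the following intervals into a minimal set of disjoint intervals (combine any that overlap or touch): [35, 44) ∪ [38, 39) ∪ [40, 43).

[35, 44)

[38, 39) overlaps/touches [35, 44) → extend to [35, 44).
[40, 43) overlaps/touches [35, 44) → extend to [35, 44).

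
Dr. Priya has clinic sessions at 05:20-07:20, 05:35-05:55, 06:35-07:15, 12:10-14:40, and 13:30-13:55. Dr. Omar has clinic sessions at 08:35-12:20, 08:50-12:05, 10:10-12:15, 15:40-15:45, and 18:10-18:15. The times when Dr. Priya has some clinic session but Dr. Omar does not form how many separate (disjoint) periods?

2

A, merged: 05:20–07:20, 12:10–14:40.
B, merged: 08:35–12:20, 15:40–15:45, 18:10–18:15.
A \ B = 05:20–07:20, 12:20–14:40.
That is 2 disjoint pieces.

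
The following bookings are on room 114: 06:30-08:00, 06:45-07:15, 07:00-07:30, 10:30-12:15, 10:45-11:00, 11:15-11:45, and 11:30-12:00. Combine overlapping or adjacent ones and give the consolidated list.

06:45–07:15 overlaps/touches 06:30–08:00 → extend to 06:30–08:00.
07:00–07:30 overlaps/touches 06:30–08:00 → extend to 06:30–08:00.
10:30–12:15 is disjoint → start new block.
10:45–11:00 overlaps/touches 10:30–12:15 → extend to 10:30–12:15.
11:15–11:45 overlaps/touches 10:30–12:15 → extend to 10:30–12:15.
11:30–12:00 overlaps/touches 10:30–12:15 → extend to 10:30–12:15.

06:30–08:00, 10:30–12:15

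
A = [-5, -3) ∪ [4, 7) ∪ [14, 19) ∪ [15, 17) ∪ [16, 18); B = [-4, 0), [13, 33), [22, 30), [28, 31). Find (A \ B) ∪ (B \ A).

[-5, -4) ∪ [-3, 0) ∪ [4, 7) ∪ [13, 14) ∪ [19, 33)

First set merges to [-5, -3), [4, 7), [14, 19).
Second set merges to [-4, 0), [13, 33).
A but not B: [-5, -4), [4, 7).
B but not A: [-3, 0), [13, 14), [19, 33).
Combining gives A △ B.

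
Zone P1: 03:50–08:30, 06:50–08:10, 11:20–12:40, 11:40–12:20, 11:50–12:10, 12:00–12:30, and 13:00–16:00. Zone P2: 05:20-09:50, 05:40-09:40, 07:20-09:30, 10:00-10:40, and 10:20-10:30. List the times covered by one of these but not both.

Merge the first list: 03:50-08:30, 11:20-12:40, 13:00-16:00.
Merge the second list: 05:20-09:50, 10:00-10:40.
A \ B = 03:50-05:20, 11:20-12:40, 13:00-16:00.
B \ A = 08:30-09:50, 10:00-10:40.
Union of the two gives the symmetric difference.

03:50-05:20, 08:30-09:50, 10:00-10:40, 11:20-12:40, 13:00-16:00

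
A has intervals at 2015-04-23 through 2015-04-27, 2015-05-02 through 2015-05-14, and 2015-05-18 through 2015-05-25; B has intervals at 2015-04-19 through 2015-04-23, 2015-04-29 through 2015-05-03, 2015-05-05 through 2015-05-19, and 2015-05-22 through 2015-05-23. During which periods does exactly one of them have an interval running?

2015-04-19 through 2015-04-22, 2015-04-24 through 2015-04-27, 2015-04-29 through 2015-05-01, 2015-05-04 through 2015-05-04, 2015-05-15 through 2015-05-17, 2015-05-20 through 2015-05-21, 2015-05-24 through 2015-05-25

A \ B = 2015-04-24 through 2015-04-27, 2015-05-04 through 2015-05-04, 2015-05-20 through 2015-05-21, 2015-05-24 through 2015-05-25.
B \ A = 2015-04-19 through 2015-04-22, 2015-04-29 through 2015-05-01, 2015-05-15 through 2015-05-17.
Union of the two gives the symmetric difference.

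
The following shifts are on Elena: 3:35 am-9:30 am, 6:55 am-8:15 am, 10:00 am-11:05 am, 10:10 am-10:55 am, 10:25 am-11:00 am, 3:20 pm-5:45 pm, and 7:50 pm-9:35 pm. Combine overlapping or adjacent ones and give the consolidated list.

6:55 am-8:15 am overlaps/touches 3:35 am-9:30 am → extend to 3:35 am-9:30 am.
10:00 am-11:05 am is disjoint → start new block.
10:10 am-10:55 am overlaps/touches 10:00 am-11:05 am → extend to 10:00 am-11:05 am.
10:25 am-11:00 am overlaps/touches 10:00 am-11:05 am → extend to 10:00 am-11:05 am.
3:20 pm-5:45 pm is disjoint → start new block.
7:50 pm-9:35 pm is disjoint → start new block.

3:35 am-9:30 am, 10:00 am-11:05 am, 3:20 pm-5:45 pm, 7:50 pm-9:35 pm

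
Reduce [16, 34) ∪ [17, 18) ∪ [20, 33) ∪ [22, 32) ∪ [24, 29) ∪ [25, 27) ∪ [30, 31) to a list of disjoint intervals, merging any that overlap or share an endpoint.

[17, 18) overlaps/touches [16, 34) → extend to [16, 34).
[20, 33) overlaps/touches [16, 34) → extend to [16, 34).
[22, 32) overlaps/touches [16, 34) → extend to [16, 34).
[24, 29) overlaps/touches [16, 34) → extend to [16, 34).
[25, 27) overlaps/touches [16, 34) → extend to [16, 34).
[30, 31) overlaps/touches [16, 34) → extend to [16, 34).

[16, 34)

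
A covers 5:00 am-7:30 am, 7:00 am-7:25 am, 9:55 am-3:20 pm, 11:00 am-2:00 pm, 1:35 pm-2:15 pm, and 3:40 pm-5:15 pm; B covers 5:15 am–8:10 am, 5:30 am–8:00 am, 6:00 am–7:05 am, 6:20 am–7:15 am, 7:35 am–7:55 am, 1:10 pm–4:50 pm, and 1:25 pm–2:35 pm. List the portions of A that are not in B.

5:00 am-5:15 am, 9:55 am-1:10 pm, 4:50 pm-5:15 pm

Merge the first list: 5:00 am-7:30 am, 9:55 am-3:20 pm, 3:40 pm-5:15 pm.
Merge the second list: 5:15 am-8:10 am, 1:10 pm-4:50 pm.
5:00 am-7:30 am \ B = 5:00 am-5:15 am.
9:55 am-3:20 pm \ B = 9:55 am-1:10 pm.
3:40 pm-5:15 pm \ B = 4:50 pm-5:15 pm.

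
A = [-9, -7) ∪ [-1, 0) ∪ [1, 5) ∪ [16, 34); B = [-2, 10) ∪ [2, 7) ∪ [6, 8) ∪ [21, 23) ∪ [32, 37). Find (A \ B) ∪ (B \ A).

Second set merges to [-2, 10), [21, 23), [32, 37).
A but not B: [-9, -7), [16, 21), [23, 32).
B but not A: [-2, -1), [0, 1), [5, 10), [34, 37).
Combining gives A △ B.

[-9, -7) ∪ [-2, -1) ∪ [0, 1) ∪ [5, 10) ∪ [16, 21) ∪ [23, 32) ∪ [34, 37)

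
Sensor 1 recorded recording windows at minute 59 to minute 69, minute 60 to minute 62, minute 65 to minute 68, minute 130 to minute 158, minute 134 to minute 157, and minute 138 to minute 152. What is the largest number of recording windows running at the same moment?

Sweep endpoints in order; track running count of active intervals.
Peak of 3 reached at minute 138.

3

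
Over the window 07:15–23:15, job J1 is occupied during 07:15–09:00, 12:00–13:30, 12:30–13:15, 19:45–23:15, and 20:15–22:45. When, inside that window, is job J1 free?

09:00–12:00, 13:30–19:45

The merged coverage is 07:15–09:00, 12:00–13:30, 19:45–23:15.
Gaps within 07:15–23:15: 09:00–12:00, 13:30–19:45.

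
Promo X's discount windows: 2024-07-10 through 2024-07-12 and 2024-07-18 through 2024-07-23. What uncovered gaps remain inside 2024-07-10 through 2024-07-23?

Covered (merged): 2024-07-10 through 2024-07-12, 2024-07-18 through 2024-07-23.
Uncovered inside 2024-07-10 through 2024-07-23: 2024-07-13 through 2024-07-17.

2024-07-13 through 2024-07-17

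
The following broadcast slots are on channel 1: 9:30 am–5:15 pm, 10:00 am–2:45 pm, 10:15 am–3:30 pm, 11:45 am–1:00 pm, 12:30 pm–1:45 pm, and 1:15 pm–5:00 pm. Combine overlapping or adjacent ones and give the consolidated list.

9:30 am-5:15 pm

10:00 am-2:45 pm overlaps/touches 9:30 am-5:15 pm → extend to 9:30 am-5:15 pm.
10:15 am-3:30 pm overlaps/touches 9:30 am-5:15 pm → extend to 9:30 am-5:15 pm.
11:45 am-1:00 pm overlaps/touches 9:30 am-5:15 pm → extend to 9:30 am-5:15 pm.
12:30 pm-1:45 pm overlaps/touches 9:30 am-5:15 pm → extend to 9:30 am-5:15 pm.
1:15 pm-5:00 pm overlaps/touches 9:30 am-5:15 pm → extend to 9:30 am-5:15 pm.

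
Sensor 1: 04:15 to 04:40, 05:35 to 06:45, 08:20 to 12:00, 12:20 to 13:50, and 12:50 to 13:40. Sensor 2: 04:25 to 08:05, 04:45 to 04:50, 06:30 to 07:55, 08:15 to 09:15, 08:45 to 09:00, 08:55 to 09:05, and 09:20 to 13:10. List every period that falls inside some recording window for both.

04:25-04:40, 05:35-06:45, 08:20-09:15, 09:20-12:00, 12:20-13:10

Merge the first list: 04:15-04:40, 05:35-06:45, 08:20-12:00, 12:20-13:50.
Merge the second list: 04:25-08:05, 08:15-09:15, 09:20-13:10.
04:15-04:40 meets the second set on 04:25-04:40.
05:35-06:45 meets the second set on 05:35-06:45.
08:20-12:00 meets the second set on 08:20-09:15, 09:20-12:00.
12:20-13:50 meets the second set on 12:20-13:10.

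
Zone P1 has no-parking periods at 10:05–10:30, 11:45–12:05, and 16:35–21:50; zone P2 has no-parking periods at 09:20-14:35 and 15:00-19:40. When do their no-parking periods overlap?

10:05-10:30, 11:45-12:05, 16:35-19:40

10:05-10:30 ∩ B → 10:05-10:30.
11:45-12:05 ∩ B → 11:45-12:05.
16:35-21:50 ∩ B → 16:35-19:40.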